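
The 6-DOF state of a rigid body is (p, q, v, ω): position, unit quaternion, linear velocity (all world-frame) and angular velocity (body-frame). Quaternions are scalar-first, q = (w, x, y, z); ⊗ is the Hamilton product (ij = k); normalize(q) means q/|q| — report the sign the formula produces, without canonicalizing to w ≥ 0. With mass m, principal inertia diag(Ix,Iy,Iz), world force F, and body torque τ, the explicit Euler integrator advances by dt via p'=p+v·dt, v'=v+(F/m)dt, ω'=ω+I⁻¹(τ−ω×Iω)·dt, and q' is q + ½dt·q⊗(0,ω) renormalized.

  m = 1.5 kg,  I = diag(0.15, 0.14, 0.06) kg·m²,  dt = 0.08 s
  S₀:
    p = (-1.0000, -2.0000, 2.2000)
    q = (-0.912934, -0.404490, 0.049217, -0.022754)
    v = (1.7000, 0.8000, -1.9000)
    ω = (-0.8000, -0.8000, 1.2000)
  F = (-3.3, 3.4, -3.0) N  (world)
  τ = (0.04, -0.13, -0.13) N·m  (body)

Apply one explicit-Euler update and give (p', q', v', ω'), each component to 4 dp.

precession coupling ω×(Iω) = (0.0768, -0.0864, -0.0064)
(τ − ω×Iω)/I = (-0.2453, -0.3114, -2.0600)
ω' = ω + α·dt = (-0.8196, -0.8249, 1.0352)
q⊗(0,ω) = (-0.2569136, 0.7712044, 1.2339384, -0.7325552)
updated quaternion q' = (-0.9212, -0.3728, 0.0984, -0.0519)
p' = p + v·dt = (-0.8640, -1.9360, 2.0480)
new velocity v' = (1.5240, 0.9813, -2.0600)

p' = (-0.8640, -1.9360, 2.0480)
q' = (-0.9212, -0.3728, 0.0984, -0.0519)
v' = (1.5240, 0.9813, -2.0600)
ω' = (-0.8196, -0.8249, 1.0352)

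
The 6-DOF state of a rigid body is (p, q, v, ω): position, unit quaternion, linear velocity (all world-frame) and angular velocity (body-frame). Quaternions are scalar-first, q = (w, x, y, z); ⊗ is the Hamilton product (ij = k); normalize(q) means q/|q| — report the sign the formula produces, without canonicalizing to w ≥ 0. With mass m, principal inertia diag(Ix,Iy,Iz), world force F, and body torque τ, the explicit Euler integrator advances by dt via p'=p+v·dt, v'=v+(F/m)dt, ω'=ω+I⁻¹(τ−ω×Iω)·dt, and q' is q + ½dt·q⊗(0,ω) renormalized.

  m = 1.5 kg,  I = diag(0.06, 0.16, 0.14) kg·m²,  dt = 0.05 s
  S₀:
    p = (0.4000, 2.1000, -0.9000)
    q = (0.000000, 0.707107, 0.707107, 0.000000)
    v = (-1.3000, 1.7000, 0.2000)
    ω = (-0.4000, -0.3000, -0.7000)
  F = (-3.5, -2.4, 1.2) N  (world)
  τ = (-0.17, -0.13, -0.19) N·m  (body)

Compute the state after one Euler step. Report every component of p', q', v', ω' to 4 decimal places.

p' = (0.3350, 2.1850, -0.8900)
q' = (0.0124, 0.6946, 0.7193, 0.0018)
v' = (-1.4167, 1.6200, 0.2400)
ω' = (-0.5382, -0.3336, -0.7721)

new position p' = (0.3350, 2.1850, -0.8900)
new velocity v' = (-1.4167, 1.6200, 0.2400)
α = I⁻¹(τ − ω×Iω) = (-2.7633, -0.6725, -1.4429)
ω + α·dt = (-0.5382, -0.3336, -0.7721)
q⊗(0,ω) = (0.4949749, -0.4949749, 0.4949749, 0.0707107)
updated quaternion q' = (0.0124, 0.6946, 0.7193, 0.0018)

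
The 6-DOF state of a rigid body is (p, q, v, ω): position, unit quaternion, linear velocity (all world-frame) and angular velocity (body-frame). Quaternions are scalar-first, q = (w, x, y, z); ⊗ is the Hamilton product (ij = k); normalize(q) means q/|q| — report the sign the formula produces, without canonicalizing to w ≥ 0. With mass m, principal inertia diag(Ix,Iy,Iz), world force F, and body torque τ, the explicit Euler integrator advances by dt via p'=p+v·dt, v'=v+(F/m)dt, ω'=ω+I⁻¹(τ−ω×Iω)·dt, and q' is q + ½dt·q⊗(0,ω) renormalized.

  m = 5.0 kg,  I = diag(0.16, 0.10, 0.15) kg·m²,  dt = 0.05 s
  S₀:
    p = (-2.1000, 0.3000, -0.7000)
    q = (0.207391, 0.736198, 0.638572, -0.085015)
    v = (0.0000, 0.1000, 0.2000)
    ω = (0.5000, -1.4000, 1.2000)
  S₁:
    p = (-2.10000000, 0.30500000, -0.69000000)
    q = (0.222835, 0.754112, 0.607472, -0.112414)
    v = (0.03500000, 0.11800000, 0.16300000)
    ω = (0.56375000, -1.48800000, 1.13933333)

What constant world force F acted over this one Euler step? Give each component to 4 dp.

Δv = v₁−v₀ = (0.03500000, 0.01800000, -0.03700000)
applied force F = (3.5000, 1.8000, -3.7000)

F = (3.5000, 1.8000, -3.7000)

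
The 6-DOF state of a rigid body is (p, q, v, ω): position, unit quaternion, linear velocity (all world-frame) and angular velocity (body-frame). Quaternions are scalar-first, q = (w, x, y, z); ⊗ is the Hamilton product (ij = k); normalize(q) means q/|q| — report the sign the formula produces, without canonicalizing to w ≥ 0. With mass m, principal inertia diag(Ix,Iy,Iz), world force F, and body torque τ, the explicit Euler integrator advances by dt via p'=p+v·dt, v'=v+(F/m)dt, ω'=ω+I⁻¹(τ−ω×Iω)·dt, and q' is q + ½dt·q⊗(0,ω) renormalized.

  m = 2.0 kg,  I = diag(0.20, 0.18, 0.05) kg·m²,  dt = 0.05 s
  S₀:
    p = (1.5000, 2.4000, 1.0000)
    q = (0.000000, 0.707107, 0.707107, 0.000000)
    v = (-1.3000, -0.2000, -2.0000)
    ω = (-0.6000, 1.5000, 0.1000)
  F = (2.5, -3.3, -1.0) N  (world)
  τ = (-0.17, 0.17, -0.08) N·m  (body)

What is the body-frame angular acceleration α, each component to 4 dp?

gyro term ω×Iω = (-0.0195, -0.0090, 0.0180)
(τ − ω×Iω)/I = (-0.7525, 0.9944, -1.9600)

α = (-0.7525, 0.9944, -1.9600)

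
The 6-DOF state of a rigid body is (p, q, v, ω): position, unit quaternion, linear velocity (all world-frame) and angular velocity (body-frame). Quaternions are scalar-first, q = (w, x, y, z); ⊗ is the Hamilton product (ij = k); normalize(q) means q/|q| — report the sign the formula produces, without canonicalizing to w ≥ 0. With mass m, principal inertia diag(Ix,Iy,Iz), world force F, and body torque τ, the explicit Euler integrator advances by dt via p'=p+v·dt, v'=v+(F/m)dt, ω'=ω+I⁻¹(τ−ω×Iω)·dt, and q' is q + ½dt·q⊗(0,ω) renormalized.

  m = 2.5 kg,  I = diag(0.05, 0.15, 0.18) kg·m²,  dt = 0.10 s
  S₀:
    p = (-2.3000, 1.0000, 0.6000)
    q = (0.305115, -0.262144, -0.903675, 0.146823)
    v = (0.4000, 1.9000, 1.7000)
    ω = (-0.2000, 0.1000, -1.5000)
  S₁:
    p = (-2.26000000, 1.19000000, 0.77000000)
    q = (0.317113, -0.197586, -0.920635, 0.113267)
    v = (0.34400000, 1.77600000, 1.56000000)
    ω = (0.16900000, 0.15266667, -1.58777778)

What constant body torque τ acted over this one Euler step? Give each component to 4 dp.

τ = (0.1800, 0.0400, -0.1600)

Δω = ω₁−ω₀ = (0.36900000, 0.05266667, -0.08777778)
precession coupling = (-0.0045, -0.0390, -0.0020)
I·α + gyro = (0.1800, 0.0400, -0.1600)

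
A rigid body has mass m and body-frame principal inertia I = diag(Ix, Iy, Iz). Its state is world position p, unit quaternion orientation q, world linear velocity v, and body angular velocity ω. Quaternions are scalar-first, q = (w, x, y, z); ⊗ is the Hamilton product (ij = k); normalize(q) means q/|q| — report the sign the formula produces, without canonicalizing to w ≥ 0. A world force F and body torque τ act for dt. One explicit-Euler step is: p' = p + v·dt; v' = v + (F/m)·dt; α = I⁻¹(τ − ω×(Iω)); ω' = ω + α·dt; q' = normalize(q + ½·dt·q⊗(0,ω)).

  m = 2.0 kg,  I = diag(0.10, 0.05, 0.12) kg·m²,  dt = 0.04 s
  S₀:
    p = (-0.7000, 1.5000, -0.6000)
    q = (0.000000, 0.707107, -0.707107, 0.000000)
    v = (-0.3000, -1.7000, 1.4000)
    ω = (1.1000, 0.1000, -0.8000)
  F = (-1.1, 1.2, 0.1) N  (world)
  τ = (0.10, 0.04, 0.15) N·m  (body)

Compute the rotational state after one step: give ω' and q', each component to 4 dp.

ω' = (1.1422, 0.1179, -0.7482)
q' = (-0.0141, 0.7182, -0.6955, 0.0170)

angular accel α = (1.0560, 0.4480, 1.2958)
new body rate ω' = (1.1422, 0.1179, -0.7482)
2q̇ = q⊗(0,ω) = (-0.7071070, 0.5656856, 0.5656856, 0.8485284)
q' = normalize(q + ½dt·q⊗(0,ω)) = (-0.0141, 0.7182, -0.6955, 0.0170)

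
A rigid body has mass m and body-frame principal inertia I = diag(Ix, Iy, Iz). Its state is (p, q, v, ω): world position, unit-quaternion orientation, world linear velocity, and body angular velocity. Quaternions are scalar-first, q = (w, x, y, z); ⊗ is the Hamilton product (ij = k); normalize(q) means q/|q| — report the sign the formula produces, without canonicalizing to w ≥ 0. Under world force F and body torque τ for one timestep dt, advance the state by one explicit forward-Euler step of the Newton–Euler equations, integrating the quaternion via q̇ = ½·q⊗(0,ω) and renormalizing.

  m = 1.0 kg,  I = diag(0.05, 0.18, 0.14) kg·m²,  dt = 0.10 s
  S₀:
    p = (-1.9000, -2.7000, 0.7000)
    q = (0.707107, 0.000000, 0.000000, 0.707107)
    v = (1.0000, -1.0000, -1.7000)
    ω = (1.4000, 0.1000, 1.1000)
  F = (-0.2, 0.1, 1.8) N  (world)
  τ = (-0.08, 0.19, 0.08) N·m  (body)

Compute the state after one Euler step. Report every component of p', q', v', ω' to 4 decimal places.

p' = (-1.8000, -2.8000, 0.5300)
q' = (0.6656, 0.0458, 0.0528, 0.7430)
v' = (0.9800, -0.9900, -1.5200)
ω' = (1.2488, 0.2826, 1.1441)

ω×(Iω) gyroscopic = (-0.0044, -0.1386, 0.0182)
(τ − ω×Iω)/I = (-1.5120, 1.8256, 0.4414)
new body rate ω' = (1.2488, 0.2826, 1.1441)
Hamilton product q⊗(0,ω) = (-0.7778177, 0.9192391, 1.0606605, 0.7778177)
updated quaternion q' = (0.6656, 0.0458, 0.0528, 0.7430)
a = (-0.2000, 0.1000, 1.8000)
new position p' = (-1.8000, -2.8000, 0.5300)
new velocity v' = (0.9800, -0.9900, -1.5200)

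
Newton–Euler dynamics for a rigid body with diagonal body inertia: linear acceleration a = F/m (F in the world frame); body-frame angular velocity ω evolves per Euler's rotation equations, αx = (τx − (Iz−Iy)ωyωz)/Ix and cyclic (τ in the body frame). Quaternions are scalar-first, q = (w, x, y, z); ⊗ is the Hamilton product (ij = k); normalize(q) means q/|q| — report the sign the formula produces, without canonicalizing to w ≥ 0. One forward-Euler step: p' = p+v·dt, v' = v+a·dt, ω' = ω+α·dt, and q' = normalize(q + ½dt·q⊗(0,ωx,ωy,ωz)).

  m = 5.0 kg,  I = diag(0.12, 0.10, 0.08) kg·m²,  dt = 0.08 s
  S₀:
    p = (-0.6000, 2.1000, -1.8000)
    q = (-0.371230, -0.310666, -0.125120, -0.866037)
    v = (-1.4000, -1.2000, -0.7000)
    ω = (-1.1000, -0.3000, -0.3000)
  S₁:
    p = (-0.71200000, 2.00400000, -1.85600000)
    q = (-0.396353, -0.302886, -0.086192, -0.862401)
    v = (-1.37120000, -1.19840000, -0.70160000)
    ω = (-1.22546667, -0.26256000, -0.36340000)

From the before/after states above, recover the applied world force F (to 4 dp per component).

F = (1.8000, 0.1000, -0.1000)

velocity change Δv = (0.02880000, 0.00160000, -0.00160000)
F = m·Δv/dt = (1.8000, 0.1000, -0.1000)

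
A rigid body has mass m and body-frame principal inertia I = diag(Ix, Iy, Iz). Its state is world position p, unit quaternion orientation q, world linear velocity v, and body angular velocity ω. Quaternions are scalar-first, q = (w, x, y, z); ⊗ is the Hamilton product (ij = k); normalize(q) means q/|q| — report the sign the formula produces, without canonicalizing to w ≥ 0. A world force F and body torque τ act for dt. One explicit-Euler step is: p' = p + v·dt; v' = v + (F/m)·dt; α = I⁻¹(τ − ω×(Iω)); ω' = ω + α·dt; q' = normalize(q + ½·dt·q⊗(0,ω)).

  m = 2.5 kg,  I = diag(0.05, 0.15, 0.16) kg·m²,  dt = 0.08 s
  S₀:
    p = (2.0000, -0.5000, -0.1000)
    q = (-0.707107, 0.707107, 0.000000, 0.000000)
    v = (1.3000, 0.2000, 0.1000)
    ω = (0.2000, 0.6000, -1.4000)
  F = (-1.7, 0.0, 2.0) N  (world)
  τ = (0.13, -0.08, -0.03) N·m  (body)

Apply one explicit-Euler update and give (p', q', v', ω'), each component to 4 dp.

p' = (2.1040, -0.4840, -0.0920)
q' = (-0.7114, 0.7001, 0.0226, 0.0565)
v' = (1.2456, 0.2000, 0.1640)
ω' = (0.4214, 0.5409, -1.4210)

linear accel F/m = (-0.6800, 0.0000, 0.8000)
new position p' = (2.1040, -0.4840, -0.0920)
v + (F/m)dt = (1.2456, 0.2000, 0.1640)
gyro term ω×Iω = (-0.0084, 0.0308, 0.0120)
(τ − ω×Iω)/I = (2.7680, -0.7387, -0.2625)
ω + α·dt = (0.4214, 0.5409, -1.4210)
q⊗(0,ω) = (-0.1414214, -0.1414214, 0.5656856, 1.4142140)
q' = normalize(q + ½dt·q⊗(0,ω)) = (-0.7114, 0.7001, 0.0226, 0.0565)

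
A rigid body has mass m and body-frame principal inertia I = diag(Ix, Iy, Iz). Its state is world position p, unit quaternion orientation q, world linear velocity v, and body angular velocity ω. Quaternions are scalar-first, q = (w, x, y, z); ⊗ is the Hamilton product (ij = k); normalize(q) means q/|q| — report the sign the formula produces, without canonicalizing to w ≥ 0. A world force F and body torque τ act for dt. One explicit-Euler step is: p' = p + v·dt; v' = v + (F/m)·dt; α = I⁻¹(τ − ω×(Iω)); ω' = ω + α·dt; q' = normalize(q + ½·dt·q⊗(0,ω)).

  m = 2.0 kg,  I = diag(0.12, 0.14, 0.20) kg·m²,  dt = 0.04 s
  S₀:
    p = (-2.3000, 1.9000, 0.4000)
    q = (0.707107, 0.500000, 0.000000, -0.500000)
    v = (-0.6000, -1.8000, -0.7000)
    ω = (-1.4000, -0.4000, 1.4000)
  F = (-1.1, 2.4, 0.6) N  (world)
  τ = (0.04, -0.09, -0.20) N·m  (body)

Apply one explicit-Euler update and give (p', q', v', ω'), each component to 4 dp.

a = (-0.5500, 1.2000, 0.3000)
new position p' = (-2.3240, 1.8280, 0.3720)
v' = v + a·dt = (-0.6220, -1.7520, -0.6880)
(τ − ω×Iω)/I = (0.6133, -1.7629, -1.0560)
ω' = ω + α·dt = (-1.3755, -0.4705, 1.3578)
q⊗(0,ω) = (1.4000000, -1.1899498, -0.2828428, 0.7899498)
q' = normalize(q + ½dt·q⊗(0,ω)) = (0.7345, 0.4758, -0.0057, -0.4838)

p' = (-2.3240, 1.8280, 0.3720)
q' = (0.7345, 0.4758, -0.0057, -0.4838)
v' = (-0.6220, -1.7520, -0.6880)
ω' = (-1.3755, -0.4705, 1.3578)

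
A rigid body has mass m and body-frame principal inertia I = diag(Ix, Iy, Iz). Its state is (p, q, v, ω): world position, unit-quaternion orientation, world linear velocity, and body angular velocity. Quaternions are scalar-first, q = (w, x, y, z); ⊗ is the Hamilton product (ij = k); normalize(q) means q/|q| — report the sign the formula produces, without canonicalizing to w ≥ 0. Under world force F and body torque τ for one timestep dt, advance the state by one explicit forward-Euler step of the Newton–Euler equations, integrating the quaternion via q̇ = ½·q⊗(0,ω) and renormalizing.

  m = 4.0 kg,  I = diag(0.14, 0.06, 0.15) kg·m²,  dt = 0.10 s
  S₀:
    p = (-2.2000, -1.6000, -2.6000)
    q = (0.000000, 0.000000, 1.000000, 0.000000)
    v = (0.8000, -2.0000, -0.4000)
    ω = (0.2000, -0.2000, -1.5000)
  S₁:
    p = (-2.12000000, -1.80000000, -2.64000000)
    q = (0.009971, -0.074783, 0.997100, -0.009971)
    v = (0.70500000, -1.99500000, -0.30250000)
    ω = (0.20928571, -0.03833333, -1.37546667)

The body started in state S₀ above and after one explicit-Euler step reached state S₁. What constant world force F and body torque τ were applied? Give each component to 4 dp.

v₁ − v₀ = (-0.09500000, 0.00500000, 0.09750000)
F = m·Δv/dt = (-3.8000, 0.2000, 3.9000)
Δω = ω₁−ω₀ = (0.00928571, 0.16166667, 0.12453333)
I·α + gyro = (0.0400, 0.1000, 0.1900)

F = (-3.8000, 0.2000, 3.9000)
τ = (0.0400, 0.1000, 0.1900)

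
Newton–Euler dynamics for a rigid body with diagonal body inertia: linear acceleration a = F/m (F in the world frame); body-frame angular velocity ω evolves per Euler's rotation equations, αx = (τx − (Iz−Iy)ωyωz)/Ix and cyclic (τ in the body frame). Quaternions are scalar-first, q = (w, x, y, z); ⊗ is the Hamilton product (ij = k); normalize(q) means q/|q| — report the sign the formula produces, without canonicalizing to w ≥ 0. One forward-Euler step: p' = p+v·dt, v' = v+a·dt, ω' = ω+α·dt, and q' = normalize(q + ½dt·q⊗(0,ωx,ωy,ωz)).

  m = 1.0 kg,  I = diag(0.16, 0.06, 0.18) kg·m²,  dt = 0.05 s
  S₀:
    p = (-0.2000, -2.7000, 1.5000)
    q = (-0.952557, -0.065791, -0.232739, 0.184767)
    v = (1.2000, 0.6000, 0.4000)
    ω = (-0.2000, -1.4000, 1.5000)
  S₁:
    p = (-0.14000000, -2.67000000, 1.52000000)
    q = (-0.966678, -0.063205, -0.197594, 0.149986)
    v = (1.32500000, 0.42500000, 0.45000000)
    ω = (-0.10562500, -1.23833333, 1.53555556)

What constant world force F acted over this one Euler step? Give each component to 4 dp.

F = (2.5000, -3.5000, 1.0000)

velocity change Δv = (0.12500000, -0.17500000, 0.05000000)
m·(v₁−v₀)/dt = (2.5000, -3.5000, 1.0000)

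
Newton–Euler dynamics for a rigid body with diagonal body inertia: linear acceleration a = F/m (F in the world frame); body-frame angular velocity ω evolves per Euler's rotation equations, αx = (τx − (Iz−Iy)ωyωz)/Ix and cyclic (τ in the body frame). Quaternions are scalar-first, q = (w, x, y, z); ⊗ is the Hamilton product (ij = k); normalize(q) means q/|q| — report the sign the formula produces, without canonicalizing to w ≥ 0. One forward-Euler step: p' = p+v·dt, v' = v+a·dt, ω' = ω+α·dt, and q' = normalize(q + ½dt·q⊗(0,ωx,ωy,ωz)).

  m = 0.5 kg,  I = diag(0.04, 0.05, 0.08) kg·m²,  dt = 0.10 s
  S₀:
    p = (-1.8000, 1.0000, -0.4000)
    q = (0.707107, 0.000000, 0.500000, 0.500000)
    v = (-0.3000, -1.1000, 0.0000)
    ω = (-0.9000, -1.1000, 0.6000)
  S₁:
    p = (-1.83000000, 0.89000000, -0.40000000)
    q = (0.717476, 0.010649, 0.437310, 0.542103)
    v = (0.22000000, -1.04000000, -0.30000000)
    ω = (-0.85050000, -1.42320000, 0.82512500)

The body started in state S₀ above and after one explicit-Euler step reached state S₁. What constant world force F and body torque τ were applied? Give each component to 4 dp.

Δv = v₁−v₀ = (0.52000000, 0.06000000, -0.30000000)
m·(v₁−v₀)/dt = (2.6000, 0.3000, -1.5000)
ω₁ − ω₀ = (0.04950000, -0.32320000, 0.22512500)
gyro term ω₀×Iω₀ = (-0.0198, 0.0216, 0.0099)
applied torque τ = (0.0000, -0.1400, 0.1900)

F = (2.6000, 0.3000, -1.5000)
τ = (0.0000, -0.1400, 0.1900)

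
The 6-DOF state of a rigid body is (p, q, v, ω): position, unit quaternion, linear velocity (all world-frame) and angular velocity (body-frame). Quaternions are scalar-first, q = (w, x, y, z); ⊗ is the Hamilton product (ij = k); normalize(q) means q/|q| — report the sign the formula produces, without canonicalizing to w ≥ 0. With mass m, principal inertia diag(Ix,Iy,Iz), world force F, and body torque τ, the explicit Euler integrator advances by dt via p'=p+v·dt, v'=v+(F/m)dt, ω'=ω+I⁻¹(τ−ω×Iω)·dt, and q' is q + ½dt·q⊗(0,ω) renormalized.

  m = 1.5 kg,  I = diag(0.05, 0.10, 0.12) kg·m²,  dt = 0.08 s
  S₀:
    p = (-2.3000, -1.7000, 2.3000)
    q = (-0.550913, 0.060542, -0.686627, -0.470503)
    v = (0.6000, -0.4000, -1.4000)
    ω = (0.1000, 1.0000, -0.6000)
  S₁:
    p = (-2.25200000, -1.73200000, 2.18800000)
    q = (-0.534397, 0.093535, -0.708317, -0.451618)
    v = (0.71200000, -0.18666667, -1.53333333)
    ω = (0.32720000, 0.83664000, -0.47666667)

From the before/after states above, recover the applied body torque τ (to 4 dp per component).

τ = (0.1300, -0.2000, 0.1900)

ω₁ − ω₀ = (0.22720000, -0.16336000, 0.12333333)
τ = I·(Δω/dt) + ω₀×(Iω₀) = (0.1300, -0.2000, 0.1900)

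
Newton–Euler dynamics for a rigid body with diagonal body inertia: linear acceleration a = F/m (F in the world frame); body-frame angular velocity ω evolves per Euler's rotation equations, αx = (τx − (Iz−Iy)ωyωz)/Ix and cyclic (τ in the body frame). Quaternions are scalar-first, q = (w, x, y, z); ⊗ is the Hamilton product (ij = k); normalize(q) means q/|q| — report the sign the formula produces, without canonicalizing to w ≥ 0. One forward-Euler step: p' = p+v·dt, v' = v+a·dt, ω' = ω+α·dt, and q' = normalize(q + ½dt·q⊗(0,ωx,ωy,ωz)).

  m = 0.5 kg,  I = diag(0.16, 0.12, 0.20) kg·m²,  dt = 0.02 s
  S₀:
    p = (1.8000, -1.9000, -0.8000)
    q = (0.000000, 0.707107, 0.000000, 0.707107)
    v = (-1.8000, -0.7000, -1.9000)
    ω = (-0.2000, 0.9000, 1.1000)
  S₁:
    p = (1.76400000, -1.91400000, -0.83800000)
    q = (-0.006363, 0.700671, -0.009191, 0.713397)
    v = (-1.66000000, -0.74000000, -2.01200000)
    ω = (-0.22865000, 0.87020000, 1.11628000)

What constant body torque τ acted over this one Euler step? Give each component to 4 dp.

ω₁ − ω₀ = (-0.02865000, -0.02980000, 0.01628000)
precession coupling = (0.0792, 0.0088, 0.0072)
I·α + gyro = (-0.1500, -0.1700, 0.1700)

τ = (-0.1500, -0.1700, 0.1700)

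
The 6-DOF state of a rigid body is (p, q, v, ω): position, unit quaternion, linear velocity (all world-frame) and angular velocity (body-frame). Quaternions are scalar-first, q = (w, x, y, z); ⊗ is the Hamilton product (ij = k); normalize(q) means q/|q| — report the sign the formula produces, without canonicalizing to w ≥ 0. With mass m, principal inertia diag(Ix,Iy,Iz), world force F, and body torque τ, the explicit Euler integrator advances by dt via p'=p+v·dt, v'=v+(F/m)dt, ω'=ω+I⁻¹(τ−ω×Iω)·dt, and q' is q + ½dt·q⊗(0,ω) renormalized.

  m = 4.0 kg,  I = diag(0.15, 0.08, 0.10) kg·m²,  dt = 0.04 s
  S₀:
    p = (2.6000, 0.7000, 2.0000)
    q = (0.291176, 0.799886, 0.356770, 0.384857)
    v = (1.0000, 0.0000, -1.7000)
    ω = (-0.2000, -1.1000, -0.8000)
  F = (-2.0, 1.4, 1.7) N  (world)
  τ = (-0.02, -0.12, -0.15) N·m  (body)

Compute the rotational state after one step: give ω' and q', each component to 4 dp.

(τ − ω×Iω)/I = (-0.2507, -1.6000, -1.3460)
ω + α·dt = (-0.2100, -1.1640, -0.8538)
q⊗(0,ω) = (0.8603098, 0.0796915, 0.2426438, -1.0414614)
updated quaternion q' = (0.3083, 0.8012, 0.3615, 0.3639)

ω' = (-0.2100, -1.1640, -0.8538)
q' = (0.3083, 0.8012, 0.3615, 0.3639)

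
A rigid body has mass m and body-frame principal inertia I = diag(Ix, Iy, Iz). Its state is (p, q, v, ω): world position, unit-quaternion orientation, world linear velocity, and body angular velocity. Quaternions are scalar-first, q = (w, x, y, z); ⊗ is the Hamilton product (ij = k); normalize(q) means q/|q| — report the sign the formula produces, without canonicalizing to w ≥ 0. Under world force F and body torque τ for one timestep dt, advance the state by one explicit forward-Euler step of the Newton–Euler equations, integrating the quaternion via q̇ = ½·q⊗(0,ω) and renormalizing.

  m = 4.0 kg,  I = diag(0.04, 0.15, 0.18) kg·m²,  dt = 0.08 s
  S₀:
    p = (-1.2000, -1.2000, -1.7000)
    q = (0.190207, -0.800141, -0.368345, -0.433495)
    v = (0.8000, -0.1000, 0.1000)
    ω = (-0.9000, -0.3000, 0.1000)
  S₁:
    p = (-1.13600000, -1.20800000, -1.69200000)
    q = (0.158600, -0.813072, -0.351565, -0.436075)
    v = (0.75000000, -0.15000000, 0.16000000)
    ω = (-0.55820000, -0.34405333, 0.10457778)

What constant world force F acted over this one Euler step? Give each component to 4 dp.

F = (-2.5000, -2.5000, 3.0000)

Δv = v₁−v₀ = (-0.05000000, -0.05000000, 0.06000000)
applied force F = (-2.5000, -2.5000, 3.0000)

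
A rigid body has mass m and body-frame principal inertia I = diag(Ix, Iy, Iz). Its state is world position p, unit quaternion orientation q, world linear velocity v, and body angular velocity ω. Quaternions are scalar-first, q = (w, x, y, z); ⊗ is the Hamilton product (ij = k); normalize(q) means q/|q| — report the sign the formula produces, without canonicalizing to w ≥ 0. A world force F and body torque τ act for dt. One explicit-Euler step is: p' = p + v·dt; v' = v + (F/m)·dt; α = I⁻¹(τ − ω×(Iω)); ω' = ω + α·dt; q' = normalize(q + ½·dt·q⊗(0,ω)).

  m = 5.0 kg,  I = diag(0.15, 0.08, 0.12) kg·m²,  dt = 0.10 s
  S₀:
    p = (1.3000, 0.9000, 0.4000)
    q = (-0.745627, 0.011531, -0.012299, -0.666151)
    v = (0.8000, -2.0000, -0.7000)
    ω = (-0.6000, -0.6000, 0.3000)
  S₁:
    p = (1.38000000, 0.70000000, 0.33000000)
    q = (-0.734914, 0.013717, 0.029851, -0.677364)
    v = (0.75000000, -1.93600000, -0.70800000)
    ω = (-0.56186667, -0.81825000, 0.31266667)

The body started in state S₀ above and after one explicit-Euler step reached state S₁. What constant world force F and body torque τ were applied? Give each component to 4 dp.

F = (-2.5000, 3.2000, -0.4000)
τ = (0.0500, -0.1800, -0.0100)

Δv = v₁−v₀ = (-0.05000000, 0.06400000, -0.00800000)
m·(v₁−v₀)/dt = (-2.5000, 3.2000, -0.4000)
Δω = ω₁−ω₀ = (0.03813333, -0.21825000, 0.01266667)
τ = I·(Δω/dt) + ω₀×(Iω₀) = (0.0500, -0.1800, -0.0100)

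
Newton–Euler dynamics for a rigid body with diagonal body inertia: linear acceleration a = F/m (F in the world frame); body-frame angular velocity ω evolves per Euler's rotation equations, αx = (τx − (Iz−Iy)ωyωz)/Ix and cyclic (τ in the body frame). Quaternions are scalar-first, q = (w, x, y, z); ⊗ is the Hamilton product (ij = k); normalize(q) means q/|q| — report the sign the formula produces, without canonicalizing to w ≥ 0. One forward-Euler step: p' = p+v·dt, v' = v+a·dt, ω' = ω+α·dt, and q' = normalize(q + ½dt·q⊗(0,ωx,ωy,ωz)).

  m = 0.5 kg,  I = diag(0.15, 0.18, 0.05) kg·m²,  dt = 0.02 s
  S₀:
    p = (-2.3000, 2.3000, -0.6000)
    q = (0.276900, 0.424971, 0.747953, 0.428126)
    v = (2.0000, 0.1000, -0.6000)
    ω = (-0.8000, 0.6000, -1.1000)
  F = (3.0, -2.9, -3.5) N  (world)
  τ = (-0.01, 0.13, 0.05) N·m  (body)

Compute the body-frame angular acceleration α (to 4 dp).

gyro term ω×Iω = (0.0858, 0.0880, -0.0144)
(τ − ω×Iω)/I = (-0.6387, 0.2333, 1.2880)

α = (-0.6387, 0.2333, 1.2880)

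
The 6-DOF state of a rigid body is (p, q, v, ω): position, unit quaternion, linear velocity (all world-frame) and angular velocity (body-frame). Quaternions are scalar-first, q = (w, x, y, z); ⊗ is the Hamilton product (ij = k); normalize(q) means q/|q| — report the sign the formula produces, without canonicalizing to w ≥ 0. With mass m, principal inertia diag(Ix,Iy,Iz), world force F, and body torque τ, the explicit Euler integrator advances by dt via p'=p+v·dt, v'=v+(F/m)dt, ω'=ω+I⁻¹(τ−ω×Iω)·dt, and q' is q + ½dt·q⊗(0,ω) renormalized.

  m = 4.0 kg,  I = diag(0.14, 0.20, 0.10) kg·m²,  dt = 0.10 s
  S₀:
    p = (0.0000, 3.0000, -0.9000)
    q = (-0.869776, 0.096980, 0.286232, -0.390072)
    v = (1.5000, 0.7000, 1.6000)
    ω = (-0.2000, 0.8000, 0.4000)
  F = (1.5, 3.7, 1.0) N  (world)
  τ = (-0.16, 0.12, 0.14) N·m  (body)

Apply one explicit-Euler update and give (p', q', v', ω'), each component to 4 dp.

p' = (0.1500, 3.0700, -0.7400)
q' = (-0.8715, 0.1269, 0.2531, -0.4003)
v' = (1.5375, 0.7925, 1.6250)
ω' = (-0.2914, 0.8616, 0.5496)

ω×(Iω) gyroscopic = (-0.0320, -0.0032, -0.0096)
(τ − ω×Iω)/I = (-0.9143, 0.6160, 1.4960)
new body rate ω' = (-0.2914, 0.8616, 0.5496)
2q̇ = q⊗(0,ω) = (-0.0535608, 0.6005056, -0.6565984, -0.2130800)
q + ½dt·q⊗(0,ω), renormalized = (-0.8715, 0.1269, 0.2531, -0.4003)
a = F/m = (0.3750, 0.9250, 0.2500)
new position p' = (0.1500, 3.0700, -0.7400)
v' = v + a·dt = (1.5375, 0.7925, 1.6250)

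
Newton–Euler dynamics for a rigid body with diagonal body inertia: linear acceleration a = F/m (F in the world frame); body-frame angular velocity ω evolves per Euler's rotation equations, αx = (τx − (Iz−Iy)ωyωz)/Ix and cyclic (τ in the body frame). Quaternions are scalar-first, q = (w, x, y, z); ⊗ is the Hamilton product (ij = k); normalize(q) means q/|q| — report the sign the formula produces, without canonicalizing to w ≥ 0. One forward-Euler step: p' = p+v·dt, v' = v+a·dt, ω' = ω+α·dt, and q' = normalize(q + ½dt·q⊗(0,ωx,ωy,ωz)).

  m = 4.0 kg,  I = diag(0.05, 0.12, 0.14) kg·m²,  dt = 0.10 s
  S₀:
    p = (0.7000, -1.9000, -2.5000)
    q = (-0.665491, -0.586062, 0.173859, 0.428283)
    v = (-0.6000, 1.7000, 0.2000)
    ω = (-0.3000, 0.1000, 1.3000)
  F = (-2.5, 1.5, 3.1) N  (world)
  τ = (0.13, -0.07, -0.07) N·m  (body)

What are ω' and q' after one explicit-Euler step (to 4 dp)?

precession coupling ω×(Iω) = (0.0026, 0.0351, -0.0021)
(τ − ω×Iω)/I = (2.5480, -0.8758, -0.4850)
new body rate ω' = (-0.0452, 0.0124, 1.2515)
2q̇ = q⊗(0,ω) = (-0.7499724, 0.3828357, 0.5668466, -0.8715868)
updated quaternion q' = (-0.7014, -0.5657, 0.2018, 0.3838)

ω' = (-0.0452, 0.0124, 1.2515)
q' = (-0.7014, -0.5657, 0.2018, 0.3838)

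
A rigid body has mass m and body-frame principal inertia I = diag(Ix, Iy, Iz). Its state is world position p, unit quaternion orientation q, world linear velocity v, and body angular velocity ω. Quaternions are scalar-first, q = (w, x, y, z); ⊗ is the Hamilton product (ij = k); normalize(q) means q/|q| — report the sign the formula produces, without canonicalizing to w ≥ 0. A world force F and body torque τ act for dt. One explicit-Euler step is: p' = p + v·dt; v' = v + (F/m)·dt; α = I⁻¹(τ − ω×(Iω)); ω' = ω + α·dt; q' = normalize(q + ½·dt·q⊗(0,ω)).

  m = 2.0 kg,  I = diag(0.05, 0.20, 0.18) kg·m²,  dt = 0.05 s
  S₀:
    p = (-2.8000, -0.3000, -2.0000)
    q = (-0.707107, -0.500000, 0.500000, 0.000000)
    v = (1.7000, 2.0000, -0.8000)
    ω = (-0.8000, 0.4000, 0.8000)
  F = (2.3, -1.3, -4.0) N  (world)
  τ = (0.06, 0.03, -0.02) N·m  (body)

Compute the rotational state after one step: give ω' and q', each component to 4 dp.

ω' = (-0.7336, 0.3867, 0.8078)
q' = (-0.7218, -0.4756, 0.5027, -0.0091)

gyro term ω×Iω = (-0.0064, 0.0832, -0.0480)
α = I⁻¹(τ − ω×Iω) = (1.3280, -0.2660, 0.1556)
ω' = ω + α·dt = (-0.7336, 0.3867, 0.8078)
q⊗(0,ω) = (-0.6000000, 0.9656856, 0.1171572, -0.3656856)
q + ½dt·q⊗(0,ω), renormalized = (-0.7218, -0.4756, 0.5027, -0.0091)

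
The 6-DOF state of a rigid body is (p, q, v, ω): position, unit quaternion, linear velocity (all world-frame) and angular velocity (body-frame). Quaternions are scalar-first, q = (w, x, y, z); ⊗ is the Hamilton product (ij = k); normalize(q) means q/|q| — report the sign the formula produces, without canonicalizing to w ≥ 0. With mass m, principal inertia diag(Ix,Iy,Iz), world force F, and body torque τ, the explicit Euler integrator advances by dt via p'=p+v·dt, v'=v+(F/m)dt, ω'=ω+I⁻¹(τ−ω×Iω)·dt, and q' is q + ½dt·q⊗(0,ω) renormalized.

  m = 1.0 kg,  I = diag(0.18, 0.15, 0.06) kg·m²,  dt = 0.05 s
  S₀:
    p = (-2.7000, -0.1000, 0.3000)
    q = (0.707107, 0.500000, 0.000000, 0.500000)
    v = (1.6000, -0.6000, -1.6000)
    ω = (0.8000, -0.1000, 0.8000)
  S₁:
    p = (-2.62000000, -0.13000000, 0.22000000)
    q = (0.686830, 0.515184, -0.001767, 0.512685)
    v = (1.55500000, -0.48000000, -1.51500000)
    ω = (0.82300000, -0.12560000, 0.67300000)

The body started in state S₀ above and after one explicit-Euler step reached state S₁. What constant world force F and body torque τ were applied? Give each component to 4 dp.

F = (-0.9000, 2.4000, 1.7000)
τ = (0.0900, 0.0000, -0.1500)

v₁ − v₀ = (-0.04500000, 0.12000000, 0.08500000)
applied force F = (-0.9000, 2.4000, 1.7000)
Δω = ω₁−ω₀ = (0.02300000, -0.02560000, -0.12700000)
I·α + gyro = (0.0900, 0.0000, -0.1500)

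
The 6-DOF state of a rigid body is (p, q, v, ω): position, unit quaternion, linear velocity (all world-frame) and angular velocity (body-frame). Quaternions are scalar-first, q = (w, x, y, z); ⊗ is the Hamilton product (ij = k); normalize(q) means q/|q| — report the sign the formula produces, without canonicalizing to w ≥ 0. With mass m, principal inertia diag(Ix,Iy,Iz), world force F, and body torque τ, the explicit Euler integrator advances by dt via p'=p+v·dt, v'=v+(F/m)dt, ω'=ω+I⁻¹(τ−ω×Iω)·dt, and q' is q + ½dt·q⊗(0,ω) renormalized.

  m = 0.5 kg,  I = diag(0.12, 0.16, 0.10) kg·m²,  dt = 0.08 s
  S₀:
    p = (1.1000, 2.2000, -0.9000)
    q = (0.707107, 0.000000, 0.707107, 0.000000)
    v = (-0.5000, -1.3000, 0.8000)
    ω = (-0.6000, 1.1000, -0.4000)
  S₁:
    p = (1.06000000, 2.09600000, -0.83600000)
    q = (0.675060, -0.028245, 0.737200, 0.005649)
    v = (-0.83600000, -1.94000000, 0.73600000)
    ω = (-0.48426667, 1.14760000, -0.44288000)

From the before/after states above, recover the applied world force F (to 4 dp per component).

F = (-2.1000, -4.0000, -0.4000)

v₁ − v₀ = (-0.33600000, -0.64000000, -0.06400000)
applied force F = (-2.1000, -4.0000, -0.4000)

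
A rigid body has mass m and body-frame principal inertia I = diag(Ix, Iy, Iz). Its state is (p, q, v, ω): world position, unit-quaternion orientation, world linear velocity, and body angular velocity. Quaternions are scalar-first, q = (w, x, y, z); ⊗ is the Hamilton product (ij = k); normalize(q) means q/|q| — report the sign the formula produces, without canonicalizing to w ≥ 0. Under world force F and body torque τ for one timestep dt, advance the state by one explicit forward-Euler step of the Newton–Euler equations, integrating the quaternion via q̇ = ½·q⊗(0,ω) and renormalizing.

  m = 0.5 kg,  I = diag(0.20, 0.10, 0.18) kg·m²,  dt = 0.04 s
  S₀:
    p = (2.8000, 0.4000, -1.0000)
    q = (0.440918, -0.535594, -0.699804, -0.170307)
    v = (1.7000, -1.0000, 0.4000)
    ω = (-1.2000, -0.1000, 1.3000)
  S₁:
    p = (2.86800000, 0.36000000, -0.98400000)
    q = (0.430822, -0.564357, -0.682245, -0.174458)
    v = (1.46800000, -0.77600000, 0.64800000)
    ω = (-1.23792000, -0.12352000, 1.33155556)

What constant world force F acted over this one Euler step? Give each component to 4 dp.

Δv = v₁−v₀ = (-0.23200000, 0.22400000, 0.24800000)
F = m·Δv/dt = (-2.9000, 2.8000, 3.1000)

F = (-2.9000, 2.8000, 3.1000)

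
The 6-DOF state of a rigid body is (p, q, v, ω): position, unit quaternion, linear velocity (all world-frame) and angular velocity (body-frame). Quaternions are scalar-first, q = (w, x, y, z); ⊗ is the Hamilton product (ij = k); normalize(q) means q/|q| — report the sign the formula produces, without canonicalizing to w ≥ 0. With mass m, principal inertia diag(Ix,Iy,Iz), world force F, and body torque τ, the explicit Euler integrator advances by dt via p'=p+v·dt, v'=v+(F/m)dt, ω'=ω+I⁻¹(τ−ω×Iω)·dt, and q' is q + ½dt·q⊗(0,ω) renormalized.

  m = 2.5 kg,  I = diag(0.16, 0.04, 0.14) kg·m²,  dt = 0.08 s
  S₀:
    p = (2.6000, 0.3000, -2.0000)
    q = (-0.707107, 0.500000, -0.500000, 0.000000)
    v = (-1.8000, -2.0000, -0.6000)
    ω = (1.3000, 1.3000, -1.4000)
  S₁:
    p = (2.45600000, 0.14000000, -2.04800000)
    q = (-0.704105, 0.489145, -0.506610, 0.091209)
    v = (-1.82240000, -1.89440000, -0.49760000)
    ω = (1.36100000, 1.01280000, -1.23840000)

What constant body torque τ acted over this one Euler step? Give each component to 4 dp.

τ = (-0.0600, -0.1800, 0.0800)

Δω = ω₁−ω₀ = (0.06100000, -0.28720000, 0.16160000)
applied torque τ = (-0.0600, -0.1800, 0.0800)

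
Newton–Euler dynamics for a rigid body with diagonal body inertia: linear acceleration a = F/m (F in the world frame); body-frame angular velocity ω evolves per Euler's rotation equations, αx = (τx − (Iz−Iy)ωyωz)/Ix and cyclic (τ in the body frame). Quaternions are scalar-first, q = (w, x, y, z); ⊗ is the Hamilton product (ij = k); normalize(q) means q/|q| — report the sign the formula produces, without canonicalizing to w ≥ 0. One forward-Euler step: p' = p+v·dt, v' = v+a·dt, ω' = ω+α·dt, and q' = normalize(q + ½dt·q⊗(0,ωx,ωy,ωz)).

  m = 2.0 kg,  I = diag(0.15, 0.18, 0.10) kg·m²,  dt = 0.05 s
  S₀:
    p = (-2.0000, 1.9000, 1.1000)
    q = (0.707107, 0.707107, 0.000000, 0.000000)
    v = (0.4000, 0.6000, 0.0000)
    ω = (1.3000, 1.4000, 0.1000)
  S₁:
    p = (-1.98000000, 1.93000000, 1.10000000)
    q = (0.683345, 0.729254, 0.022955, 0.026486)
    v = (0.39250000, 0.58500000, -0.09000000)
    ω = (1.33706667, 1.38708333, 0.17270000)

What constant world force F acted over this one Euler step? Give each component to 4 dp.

F = (-0.3000, -0.6000, -3.6000)

v₁ − v₀ = (-0.00750000, -0.01500000, -0.09000000)
F = m·Δv/dt = (-0.3000, -0.6000, -3.6000)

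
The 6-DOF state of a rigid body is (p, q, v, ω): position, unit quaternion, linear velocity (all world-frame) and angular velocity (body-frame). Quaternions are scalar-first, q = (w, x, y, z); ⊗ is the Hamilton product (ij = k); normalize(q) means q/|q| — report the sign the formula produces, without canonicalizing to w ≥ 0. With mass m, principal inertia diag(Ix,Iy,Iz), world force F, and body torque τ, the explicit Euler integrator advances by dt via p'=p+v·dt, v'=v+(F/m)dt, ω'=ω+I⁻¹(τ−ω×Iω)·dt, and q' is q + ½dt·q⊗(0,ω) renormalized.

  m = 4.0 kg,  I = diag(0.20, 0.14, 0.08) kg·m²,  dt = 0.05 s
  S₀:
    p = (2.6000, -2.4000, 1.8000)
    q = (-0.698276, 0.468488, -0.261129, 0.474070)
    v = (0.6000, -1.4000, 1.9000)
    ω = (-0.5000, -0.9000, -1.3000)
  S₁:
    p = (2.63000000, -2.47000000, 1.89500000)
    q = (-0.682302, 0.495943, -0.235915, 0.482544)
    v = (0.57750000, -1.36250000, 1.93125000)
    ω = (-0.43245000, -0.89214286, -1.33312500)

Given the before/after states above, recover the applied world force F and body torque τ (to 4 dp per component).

rate change Δω = (0.06755000, 0.00785714, -0.03312500)
ω₀×(Iω₀) = (-0.0702, 0.0780, -0.0270)
τ = I·(Δω/dt) + ω₀×(Iω₀) = (0.2000, 0.1000, -0.0800)
v₁ − v₀ = (-0.02250000, 0.03750000, 0.03125000)
applied force F = (-1.8000, 3.0000, 2.5000)

F = (-1.8000, 3.0000, 2.5000)
τ = (0.2000, 0.1000, -0.0800)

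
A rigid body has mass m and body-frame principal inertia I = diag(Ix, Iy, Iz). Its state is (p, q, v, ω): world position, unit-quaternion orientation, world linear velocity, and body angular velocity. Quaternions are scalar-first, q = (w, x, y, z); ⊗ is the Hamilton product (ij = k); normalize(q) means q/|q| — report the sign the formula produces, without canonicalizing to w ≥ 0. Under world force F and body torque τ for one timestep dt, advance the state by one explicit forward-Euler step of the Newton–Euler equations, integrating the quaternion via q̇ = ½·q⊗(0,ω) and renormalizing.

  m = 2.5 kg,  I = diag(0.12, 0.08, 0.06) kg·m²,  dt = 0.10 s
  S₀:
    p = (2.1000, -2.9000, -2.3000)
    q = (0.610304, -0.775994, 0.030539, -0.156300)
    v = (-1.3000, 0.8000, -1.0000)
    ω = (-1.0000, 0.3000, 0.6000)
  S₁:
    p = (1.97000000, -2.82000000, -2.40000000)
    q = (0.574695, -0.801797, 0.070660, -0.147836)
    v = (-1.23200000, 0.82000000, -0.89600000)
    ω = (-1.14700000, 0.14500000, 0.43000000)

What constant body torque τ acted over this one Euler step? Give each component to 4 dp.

rate change Δω = (-0.14700000, -0.15500000, -0.17000000)
I·α + gyro = (-0.1800, -0.1600, -0.0900)

τ = (-0.1800, -0.1600, -0.0900)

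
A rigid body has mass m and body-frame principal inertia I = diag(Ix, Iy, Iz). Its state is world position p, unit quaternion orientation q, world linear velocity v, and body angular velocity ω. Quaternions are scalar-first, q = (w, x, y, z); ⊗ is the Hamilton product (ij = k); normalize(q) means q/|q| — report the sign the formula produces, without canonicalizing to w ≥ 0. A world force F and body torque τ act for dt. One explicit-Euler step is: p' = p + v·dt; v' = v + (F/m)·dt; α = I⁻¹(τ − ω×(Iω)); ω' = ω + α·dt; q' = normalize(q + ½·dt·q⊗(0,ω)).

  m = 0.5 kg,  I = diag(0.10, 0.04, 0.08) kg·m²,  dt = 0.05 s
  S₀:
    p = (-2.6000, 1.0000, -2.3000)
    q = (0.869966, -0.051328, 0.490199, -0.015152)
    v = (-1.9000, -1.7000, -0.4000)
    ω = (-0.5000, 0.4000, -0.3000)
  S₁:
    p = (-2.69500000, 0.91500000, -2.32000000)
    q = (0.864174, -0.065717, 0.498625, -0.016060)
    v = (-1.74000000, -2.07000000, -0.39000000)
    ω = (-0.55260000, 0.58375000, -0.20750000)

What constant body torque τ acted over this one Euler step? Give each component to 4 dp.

τ = (-0.1100, 0.1500, 0.1600)

Δω = ω₁−ω₀ = (-0.05260000, 0.18375000, 0.09250000)
τ = I·(Δω/dt) + ω₀×(Iω₀) = (-0.1100, 0.1500, 0.1600)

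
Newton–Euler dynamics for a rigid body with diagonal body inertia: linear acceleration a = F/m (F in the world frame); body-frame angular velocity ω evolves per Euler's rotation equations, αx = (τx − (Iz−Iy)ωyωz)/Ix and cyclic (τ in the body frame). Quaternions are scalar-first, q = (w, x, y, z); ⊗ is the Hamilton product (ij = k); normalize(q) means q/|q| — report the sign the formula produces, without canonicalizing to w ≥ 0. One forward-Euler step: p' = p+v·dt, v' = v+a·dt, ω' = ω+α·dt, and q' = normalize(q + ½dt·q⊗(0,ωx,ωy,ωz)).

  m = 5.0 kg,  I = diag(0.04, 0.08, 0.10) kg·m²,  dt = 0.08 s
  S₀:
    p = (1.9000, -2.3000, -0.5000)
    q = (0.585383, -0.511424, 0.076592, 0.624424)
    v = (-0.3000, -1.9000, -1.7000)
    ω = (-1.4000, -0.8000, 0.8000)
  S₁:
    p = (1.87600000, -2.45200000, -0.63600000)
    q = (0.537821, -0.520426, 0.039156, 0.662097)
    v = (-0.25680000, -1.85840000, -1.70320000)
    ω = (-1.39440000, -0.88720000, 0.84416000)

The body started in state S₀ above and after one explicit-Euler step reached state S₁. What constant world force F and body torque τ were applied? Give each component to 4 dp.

ω₁ − ω₀ = (0.00560000, -0.08720000, 0.04416000)
ω₀×(Iω₀) = (-0.0128, 0.0672, 0.0448)
τ = I·(Δω/dt) + ω₀×(Iω₀) = (-0.0100, -0.0200, 0.1000)
velocity change Δv = (0.04320000, 0.04160000, -0.00320000)
F = m·Δv/dt = (2.7000, 2.6000, -0.2000)

F = (2.7000, 2.6000, -0.2000)
τ = (-0.0100, -0.0200, 0.1000)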